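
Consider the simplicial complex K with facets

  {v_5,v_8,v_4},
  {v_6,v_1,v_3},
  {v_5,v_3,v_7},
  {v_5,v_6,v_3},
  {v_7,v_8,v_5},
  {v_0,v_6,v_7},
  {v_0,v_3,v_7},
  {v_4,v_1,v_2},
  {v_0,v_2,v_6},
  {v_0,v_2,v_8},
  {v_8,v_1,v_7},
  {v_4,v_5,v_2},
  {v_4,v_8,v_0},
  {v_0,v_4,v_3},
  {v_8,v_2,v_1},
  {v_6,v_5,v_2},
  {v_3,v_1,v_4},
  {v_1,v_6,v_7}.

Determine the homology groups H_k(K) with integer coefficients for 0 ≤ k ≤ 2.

Order the vertices as v_0 < v_1 < v_2 < v_3 < v_4 < v_5 < v_6 < v_7 < v_8. Listing each simplex with vertices in this order, K has dimension 2 with simplices:

  0-simplices (9): [v_0], [v_1], [v_2], [v_3], [v_4], [v_5], [v_6], [v_7], [v_8]
  1-simplices (27): (27 of them)
  2-simplices (18): (18 of them)

Hence C_0 ≅ Z^9, C_1 ≅ Z^27, C_2 ≅ Z^18.

The boundary map ∂_1: C_1 → C_0 is given by ∂[p,q] = [q] − [p]. For instance
  ∂[v_3,v_5] = [v_5] − [v_3].
The resulting 9×27 matrix has rank 8, and its Smith normal form has invariant factors (1,1,1,1,1,1,1,1).

Boundary ∂_2: C_2 → C_1 maps a triangle to the signed sum of its edges. For instance
  ∂[v_0,v_4,v_8] = [v_4,v_8] − [v_0,v_8] + [v_0,v_4],
  ∂[v_3,v_5,v_6] = [v_5,v_6] − [v_3,v_6] + [v_3,v_5].
The 27×18 boundary matrix has rank 18 and Smith normal form diag(1,1,1,1,1,1,1,1,1,1,1,1,1,1,1,1,1,2).

Reading off H_k = ker ∂_k / im ∂_{k+1}:

  H_0: rank C_0 − rank ∂_1 = 9 − 8 = 1, and the invariant factors of ∂_1 are all 1, so H_0 ≅ Z.
  H_1: rank ker ∂_1 − rank ∂_2 = (27 − 8) − 18 = 1, and ∂_2 has invariant factor 2 > 1, so H_1 ≅ Z ⊕ Z_2.
  H_2: rank ker ∂_2 − rank ∂_3 = (18 − 18) − 0 = 0, and there is no ∂_3, so H_2 ≅ 0.

As a check, the Euler characteristic is 9 − 27 + 18 = 0, which agrees with 1 − 1 + 0 = 0.
(K is a triangulation of the Klein bottle.)

H_0 ≅ Z,  H_1 ≅ Z ⊕ Z_2,  H_2 = 0.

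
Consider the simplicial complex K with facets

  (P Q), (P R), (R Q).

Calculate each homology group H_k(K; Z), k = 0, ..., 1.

Fix the vertex order P < Q < R and write every simplex with vertices in increasing order. Then dim K = 1 and the simplices of K are:

  0-simplices (3): P, Q, R
  1-simplices (3): PQ, PR, QR

Hence C_0 ≅ Z^3, C_1 ≅ Z^3.

The boundary map ∂_1: C_1 → C_0 maps an edge to its endpoints' difference, ∂[p,q] = q − p.
The 3×3 boundary matrix has rank 2 and Smith normal form diag(1,1).

From H_k ≅ ker(∂_k) / im(∂_{k+1}) we obtain:

  H_0: rank C_0 − rank ∂_1 = 3 − 2 = 1, and the invariant factors of ∂_1 are all 1, so H_0 ≅ Z.
  H_1: rank ker ∂_1 − rank ∂_2 = (3 − 2) − 0 = 1, and there is no ∂_2, so H_1 ≅ Z.

(K is a triangulation of the circle S^1.)

H_0 ≅ Z,  H_1 ≅ Z.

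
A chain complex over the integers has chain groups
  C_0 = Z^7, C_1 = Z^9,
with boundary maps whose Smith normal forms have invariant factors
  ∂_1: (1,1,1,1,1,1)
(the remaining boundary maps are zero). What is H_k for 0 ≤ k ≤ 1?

H_0 = Z,  H_1 = Z^3.

H_0: b_0 = 7 − 0 − 6 = 1; torsion from ∂_1 factors > 1: none. So H_0 = Z.
H_1: b_1 = 9 − 6 − 0 = 3; torsion from ∂_2 factors > 1: none. So H_1 = Z^3.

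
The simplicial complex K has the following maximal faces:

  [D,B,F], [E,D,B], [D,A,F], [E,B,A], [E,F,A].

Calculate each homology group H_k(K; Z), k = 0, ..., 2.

H_0 = Z,  H_1 = Z,  H_2 = 0.

Fix the vertex order A < B < D < E < F and write every simplex with vertices in increasing order. Then dim K = 2 and the simplices of K are:

  0-simplices (5): A, B, D, E, F
  1-simplices (10): AB, AD, AE, AF, BD, BE, BF, DE, DF, EF
  2-simplices (5): ABE, ADF, AEF, BDE, BDF

so the chain groups are C_0 ≅ Z^5, C_1 ≅ Z^10, C_2 ≅ Z^5.

∂_1: C_1 → C_0 sends each edge [p,q] (with p < q) to q − p. For instance
  ∂BE = E − B.
This gives a 5×10 integer matrix of rank 4; reducing to Smith normal form yields diagonal entries (1,1,1,1).

The boundary map ∂_2: C_2 → C_1 sends each 2-simplex [p,q,r] to [q,r] − [p,r] + [p,q]. For instance
  ∂AEF = EF − AF + AE,
  ∂BDE = DE − BE + BD.
This gives a 10×5 integer matrix of rank 5; reducing to Smith normal form yields diagonal entries (1,1,1,1,1).

Computing H_k = (kernel of ∂_k) / (image of ∂_{k+1}):

  H_0: rank C_0 − rank ∂_1 = 5 − 4 = 1, and the invariant factors of ∂_1 are all 1, so H_0 = Z.
  H_1: rank ker ∂_1 − rank ∂_2 = (10 − 4) − 5 = 1, and the invariant factors of ∂_2 are all 1, so H_1 = Z.
  H_2: rank ker ∂_2 − rank ∂_3 = (5 − 5) − 0 = 0, and there is no ∂_3, so H_2 = 0.

As a check, the Euler characteristic is 5 − 10 + 5 = 0, which agrees with 1 − 1 + 0 = 0.
(K is a triangulation of the Möbius band.)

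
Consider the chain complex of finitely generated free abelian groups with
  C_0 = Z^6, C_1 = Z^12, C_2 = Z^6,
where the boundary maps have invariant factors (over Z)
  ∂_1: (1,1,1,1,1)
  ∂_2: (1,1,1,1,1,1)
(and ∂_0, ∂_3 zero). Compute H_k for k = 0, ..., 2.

H_0 = Z,  H_1 = Z,  H_2 = 0.

H_0: b_0 = 6 − 0 − 5 = 1; torsion from ∂_1 factors > 1: none. So H_0 = Z.
H_1: b_1 = 12 − 5 − 6 = 1; torsion from ∂_2 factors > 1: none. So H_1 = Z.
H_2: b_2 = 6 − 6 − 0 = 0; torsion from ∂_3 factors > 1: none. So H_2 = 0.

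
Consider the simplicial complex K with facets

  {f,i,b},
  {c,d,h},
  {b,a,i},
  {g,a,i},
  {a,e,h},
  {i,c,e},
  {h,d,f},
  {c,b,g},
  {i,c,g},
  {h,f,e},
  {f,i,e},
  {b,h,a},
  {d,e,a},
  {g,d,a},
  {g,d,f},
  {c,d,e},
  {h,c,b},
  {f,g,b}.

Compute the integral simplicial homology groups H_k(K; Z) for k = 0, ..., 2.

Take the total order a < b < c < d < e < f < g < h < i on the vertex set. Then K (dimension 2) consists of the simplices:

  0-simplices (9): a, b, c, d, e, f, g, h, i
  1-simplices (27): ab, ad, ae, ag, ah, ai, bc, bf, bg, bh, bi, cd, ce, cg, ch, ci, de, df, dg, dh, ef, eh, ei, fg, fh, fi, gi
  2-simplices (18): abh, abi, ade, adg, aeh, agi, bcg, bch, bfg, bfi, cde, cdh, cei, cgi, dfg, dfh, efh, efi

Hence C_0 ≅ Z^9, C_1 ≅ Z^27, C_2 ≅ Z^18.

Boundary ∂_1: C_1 → C_0 is given by ∂[p,q] = [q] − [p]. For instance
  ∂fi = i − f.
As a 9×27 matrix over Z this has rank 8, with invariant factors (1,1,1,1,1,1,1,1).

The boundary map ∂_2: C_2 → C_1 maps a triangle to the signed sum of its edges. For instance
  ∂agi = gi − ai + ag,
  ∂dfh = fh − dh + df.
This gives a 27×18 integer matrix of rank 18; reducing to Smith normal form yields diagonal entries (1,1,1,1,1,1,1,1,1,1,1,1,1,1,1,1,1,2).

Computing H_k = (kernel of ∂_k) / (image of ∂_{k+1}):

  H_0: rank C_0 − rank ∂_1 = 9 − 8 = 1, and the invariant factors of ∂_1 are all 1, so H_0 = Z.
  H_1: rank ker ∂_1 − rank ∂_2 = (27 − 8) − 18 = 1, and ∂_2 has invariant factor 2 > 1, so H_1 = Z × Z/2.
  H_2: rank ker ∂_2 − rank ∂_3 = (18 − 18) − 0 = 0, and there is no ∂_3, so H_2 = 0.

As a check, the Euler characteristic is 9 − 27 + 18 = 0, which agrees with 1 − 1 + 0 = 0.

H_0 ≅ Z,  H_1 ≅ Z × Z/2,  H_2 = 0.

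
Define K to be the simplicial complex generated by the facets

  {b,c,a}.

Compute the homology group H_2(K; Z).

H_2 = 0.

Order the vertices as a < b < c. Listing each simplex with vertices in this order, K has dimension 2 with simplices:

  0-simplices (3): a, b, c
  1-simplices (3): ab, ac, bc
  2-simplices (1): abc

giving chain groups C_0 ≅ Z^3, C_1 ≅ Z^3, C_2 ≅ Z^1.

∂_1: C_1 → C_0 sends each edge [p,q] (with p < q) to q − p. For instance
  ∂bc = c − b.
As a 3×3 matrix over Z this has rank 2, with invariant factors (1,1).

∂_2: C_2 → C_1 maps a triangle to the signed sum of its edges. For instance
  ∂abc = bc − ac + ab.
The resulting 3×1 matrix has rank 1, and its Smith normal form has invariant factors (1).

Computing H_k = (kernel of ∂_k) / (image of ∂_{k+1}):

  H_2: rank ker ∂_2 − rank ∂_3 = (1 − 1) − 0 = 0, and there is no ∂_3, so H_2 ≅ 0.

(K is a triangulation of the 2-simplex.)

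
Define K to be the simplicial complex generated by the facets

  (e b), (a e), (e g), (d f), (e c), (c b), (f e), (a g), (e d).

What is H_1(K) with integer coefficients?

Fix the vertex order a < b < c < d < e < f < g and write every simplex with vertices in increasing order. Then dim K = 1 and the simplices of K are:

  0-simplices (7): a, b, c, d, e, f, g
  1-simplices (9): ae, ag, bc, be, ce, de, df, ef, eg

so the chain groups are C_0 ≅ Z^7, C_1 ≅ Z^9.

∂_1: C_1 → C_0 sends each edge [p,q] (with p < q) to q − p. For instance
  ∂bc = c − b.
As a 7×9 matrix over Z this has rank 6, with invariant factors (1,1,1,1,1,1).

From H_k ≅ ker(∂_k) / im(∂_{k+1}) we obtain:

  H_1: rank ker ∂_1 − rank ∂_2 = (9 − 6) − 0 = 3, and there is no ∂_2, so H_1 ≅ Z^3.

H_1 = Z^3.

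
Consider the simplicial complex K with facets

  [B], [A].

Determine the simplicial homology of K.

H_0 ≅ Z^2.

Take the total order A < B on the vertex set. Then K (dimension 0) consists of the simplices:

  0-simplices (2): A, B

Hence C_0 ≅ Z^2.

Computing H_k = (kernel of ∂_k) / (image of ∂_{k+1}):

  H_0: rank C_0 − rank ∂_1 = 2 − 0 = 2, and there is no ∂_1, so H_0 ≅ Z^2.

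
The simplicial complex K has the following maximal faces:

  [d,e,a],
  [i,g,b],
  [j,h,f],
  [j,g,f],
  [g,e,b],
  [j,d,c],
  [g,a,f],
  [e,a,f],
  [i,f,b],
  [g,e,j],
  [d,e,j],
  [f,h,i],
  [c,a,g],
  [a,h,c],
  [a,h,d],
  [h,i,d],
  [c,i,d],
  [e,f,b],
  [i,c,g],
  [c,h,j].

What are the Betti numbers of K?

b_0 = 1, b_1 = 1, b_2 = 0.

Take the total order a < b < c < d < e < f < g < h < i < j on the vertex set. Then K (dimension 2) consists of the simplices:

  0-simplices (10): a, b, c, d, e, f, g, h, i, j
  1-simplices (30): ac, ad, ae, af, ag, ah, be, bf, bg, bi, cd, cg, ch, ci, cj, de, dh, di, dj, ef, eg, ej, fg, fh, fi, fj, gi, gj, hi, hj
  2-simplices (20): acg, ach, ade, adh, aef, afg, bef, beg, bfi, bgi, cdi, cdj, cgi, chj, dej, dhi, egj, fgj, fhi, fhj

giving chain groups C_0 ≅ Z^10, C_1 ≅ Z^30, C_2 ≅ Z^20.

The boundary map ∂_1: C_1 → C_0 maps an edge to its endpoints' difference, ∂[p,q] = q − p.
The resulting 10×30 matrix has rank 9, and its Smith normal form has invariant factors (1,1,1,1,1,1,1,1,1).

Boundary ∂_2: C_2 → C_1 acts by ∂[p,q,r] = [q,r] − [p,r] + [p,q]. For instance
  ∂dhi = hi − di + dh,
  ∂bef = ef − bf + be.
The 30×20 boundary matrix has rank 20 and Smith normal form diag(1,1,1,1,1,1,1,1,1,1,1,1,1,1,1,1,1,1,1,2).

Computing H_k = (kernel of ∂_k) / (image of ∂_{k+1}):

  H_0: rank C_0 − rank ∂_1 = 10 − 9 = 1, and the invariant factors of ∂_1 are all 1, so H_0 = Z.
  H_1: rank ker ∂_1 − rank ∂_2 = (30 − 9) − 20 = 1, and ∂_2 has invariant factor 2 > 1, so H_1 = Z ⊕ Z/2.
  H_2: rank ker ∂_2 − rank ∂_3 = (20 − 20) − 0 = 0, and there is no ∂_3, so H_2 = 0.

(K is a triangulation of the Klein bottle.)

Hence the Betti numbers are b_0 = 1, b_1 = 1, b_2 = 0.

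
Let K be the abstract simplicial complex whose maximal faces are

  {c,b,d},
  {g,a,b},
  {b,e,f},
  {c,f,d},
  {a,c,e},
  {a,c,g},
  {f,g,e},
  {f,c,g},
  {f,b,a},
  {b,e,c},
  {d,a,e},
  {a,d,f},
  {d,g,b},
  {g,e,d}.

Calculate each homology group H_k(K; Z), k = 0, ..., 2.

Order the vertices as a < b < c < d < e < f < g. Listing each simplex with vertices in this order, K has dimension 2 with simplices:

  0-simplices (7): a, b, c, d, e, f, g
  1-simplices (21): ab, ac, ad, ae, af, ag, bc, bd, be, bf, bg, cd, ce, cf, cg, de, df, dg, ef, eg, fg
  2-simplices (14): abf, abg, ace, acg, ade, adf, bcd, bce, bdg, bef, cdf, cfg, deg, efg

so the chain groups are C_0 ≅ Z^7, C_1 ≅ Z^21, C_2 ≅ Z^14.

Boundary ∂_1: C_1 → C_0 sends each edge [p,q] (with p < q) to q − p. For instance
  ∂ce = e − c.
This gives a 7×21 integer matrix of rank 6; reducing to Smith normal form yields diagonal entries (1,1,1,1,1,1).

Boundary ∂_2: C_2 → C_1 acts by ∂[p,q,r] = [q,r] − [p,r] + [p,q]. For instance
  ∂deg = eg − dg + de,
  ∂ade = de − ae + ad.
This gives a 21×14 integer matrix of rank 13; reducing to Smith normal form yields diagonal entries (1,1,1,1,1,1,1,1,1,1,1,1,1).

Computing H_k = (kernel of ∂_k) / (image of ∂_{k+1}):

  H_0: rank C_0 − rank ∂_1 = 7 − 6 = 1, and the invariant factors of ∂_1 are all 1, so H_0 = Z.
  H_1: rank ker ∂_1 − rank ∂_2 = (21 − 6) − 13 = 2, and the invariant factors of ∂_2 are all 1, so H_1 = Z^2.
  H_2: rank ker ∂_2 − rank ∂_3 = (14 − 13) − 0 = 1, and there is no ∂_3, so H_2 = Z.

(K is a triangulation of the torus T^2.)

H_0 ≅ Z,  H_1 ≅ Z^2,  H_2 ≅ Z.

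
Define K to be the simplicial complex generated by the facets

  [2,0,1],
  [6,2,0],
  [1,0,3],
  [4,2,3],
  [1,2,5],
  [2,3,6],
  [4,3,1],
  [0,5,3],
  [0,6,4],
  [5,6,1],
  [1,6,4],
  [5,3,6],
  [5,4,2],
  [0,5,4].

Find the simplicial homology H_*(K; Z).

H_0 ≅ Z,  H_1 ≅ Z^2,  H_2 ≅ Z.

Order the vertices as 0 < 1 < 2 < 3 < 4 < 5 < 6. Listing each simplex with vertices in this order, K has dimension 2 with simplices:

  0-simplices (7): [0], [1], [2], [3], [4], [5], [6]
  1-simplices (21): [0,1], [0,2], [0,3], [0,4], [0,5], [0,6], [1,2], [1,3], [1,4], [1,5], [1,6], [2,3], [2,4], [2,5], [2,6], [3,4], [3,5], [3,6], [4,5], [4,6], [5,6]
  2-simplices (14): [0,1,2], [0,1,3], [0,2,6], [0,3,5], [0,4,5], [0,4,6], [1,2,5], [1,3,4], [1,4,6], [1,5,6], [2,3,4], [2,3,6], [2,4,5], [3,5,6]

Hence C_0 ≅ Z^7, C_1 ≅ Z^21, C_2 ≅ Z^14.

∂_1: C_1 → C_0 sends each edge [p,q] (with p < q) to q − p. For instance
  ∂[4,6] = [6] − [4].
As a 7×21 matrix over Z this has rank 6, with invariant factors (1,1,1,1,1,1).

∂_2: C_2 → C_1 sends each 2-simplex [p,q,r] to [q,r] − [p,r] + [p,q]. For instance
  ∂[0,3,5] = [3,5] − [0,5] + [0,3],
  ∂[2,3,6] = [3,6] − [2,6] + [2,3].
As a 21×14 matrix over Z this has rank 13, with invariant factors (1,1,1,1,1,1,1,1,1,1,1,1,1).

Now H_k = ker ∂_k / im ∂_{k+1}, so:

  H_0: rank C_0 − rank ∂_1 = 7 − 6 = 1, and the invariant factors of ∂_1 are all 1, so H_0 = Z.
  H_1: rank ker ∂_1 − rank ∂_2 = (21 − 6) − 13 = 2, and the invariant factors of ∂_2 are all 1, so H_1 = Z^2.
  H_2: rank ker ∂_2 − rank ∂_3 = (14 − 13) − 0 = 1, and there is no ∂_3, so H_2 = Z.

As a check, the Euler characteristic is 7 − 21 + 14 = 0, which agrees with 1 − 2 + 1 = 0.
(K is a triangulation of the torus T^2.)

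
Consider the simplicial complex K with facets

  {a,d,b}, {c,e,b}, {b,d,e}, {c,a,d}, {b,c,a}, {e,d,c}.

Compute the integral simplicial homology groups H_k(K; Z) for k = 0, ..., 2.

K has 5 vertices, 9 edges, 6 triangles.
rank ∂_0 = 0, rank ∂_1 = 4 ⇒ b_0 = 5 − 0 − 4 = 1; all invariant factors of ∂_1 are 1 so no torsion. So H_0 = Z.
rank ∂_1 = 4, rank ∂_2 = 5 ⇒ b_1 = 9 − 4 − 5 = 0; all invariant factors of ∂_2 are 1 so no torsion. So H_1 = 0.
rank ∂_2 = 5, rank ∂_3 = 0 ⇒ b_2 = 6 − 5 − 0 = 1. So H_2 = Z.

H_0 = Z,  H_1 = 0,  H_2 = Z.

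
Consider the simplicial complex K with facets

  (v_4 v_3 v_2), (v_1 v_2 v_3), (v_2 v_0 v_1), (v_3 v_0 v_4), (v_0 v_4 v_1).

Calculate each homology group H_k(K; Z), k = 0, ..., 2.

H_0 ≅ Z,  H_1 ≅ Z,  H_2 = 0.

Fix the vertex order v_0 < v_1 < v_2 < v_3 < v_4 and write every simplex with vertices in increasing order. Then dim K = 2 and the simplices of K are:

  0-simplices (5): [v_0], [v_1], [v_2], [v_3], [v_4]
  1-simplices (10): [v_0,v_1], [v_0,v_2], [v_0,v_3], [v_0,v_4], [v_1,v_2], [v_1,v_3], [v_1,v_4], [v_2,v_3], [v_2,v_4], [v_3,v_4]
  2-simplices (5): [v_0,v_1,v_2], [v_0,v_1,v_4], [v_0,v_3,v_4], [v_1,v_2,v_3], [v_2,v_3,v_4]

giving chain groups C_0 ≅ Z^5, C_1 ≅ Z^10, C_2 ≅ Z^5.

The boundary map ∂_1: C_1 → C_0 is given by ∂[p,q] = [q] − [p].
The 5×10 boundary matrix has rank 4 and Smith normal form diag(1,1,1,1).

∂_2: C_2 → C_1 maps a triangle to the signed sum of its edges. For instance
  ∂[v_0,v_1,v_4] = [v_1,v_4] − [v_0,v_4] + [v_0,v_1],
  ∂[v_2,v_3,v_4] = [v_3,v_4] − [v_2,v_4] + [v_2,v_3].
The 10×5 boundary matrix has rank 5 and Smith normal form diag(1,1,1,1,1).

Computing H_k = (kernel of ∂_k) / (image of ∂_{k+1}):

  H_0: rank C_0 − rank ∂_1 = 5 − 4 = 1, and the invariant factors of ∂_1 are all 1, so H_0 ≅ Z.
  H_1: rank ker ∂_1 − rank ∂_2 = (10 − 4) − 5 = 1, and the invariant factors of ∂_2 are all 1, so H_1 ≅ Z.
  H_2: rank ker ∂_2 − rank ∂_3 = (5 − 5) − 0 = 0, and there is no ∂_3, so H_2 ≅ 0.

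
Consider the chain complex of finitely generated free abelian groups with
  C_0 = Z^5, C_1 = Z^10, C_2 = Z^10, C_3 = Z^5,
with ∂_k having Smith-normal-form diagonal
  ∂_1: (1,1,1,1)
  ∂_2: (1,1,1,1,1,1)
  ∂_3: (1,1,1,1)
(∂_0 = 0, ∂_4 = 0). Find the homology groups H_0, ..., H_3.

H_0: b_0 = 5 − 0 − 4 = 1; torsion from ∂_1 factors > 1: none. So H_0 = Z.
H_1: b_1 = 10 − 4 − 6 = 0; torsion from ∂_2 factors > 1: none. So H_1 = 0.
H_2: b_2 = 10 − 6 − 4 = 0; torsion from ∂_3 factors > 1: none. So H_2 = 0.
H_3: b_3 = 5 − 4 − 0 = 1; torsion from ∂_4 factors > 1: none. So H_3 = Z.

H_0 = Z,  H_1 = 0,  H_2 = 0,  H_3 = Z.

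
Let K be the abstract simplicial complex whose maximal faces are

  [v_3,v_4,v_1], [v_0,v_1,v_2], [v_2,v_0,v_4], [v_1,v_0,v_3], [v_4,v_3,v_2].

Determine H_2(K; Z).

Take the total order v_0 < v_1 < v_2 < v_3 < v_4 on the vertex set. Then K (dimension 2) consists of the simplices:

  0-simplices (5): [v_0], [v_1], [v_2], [v_3], [v_4]
  1-simplices (10): [v_0,v_1], [v_0,v_2], [v_0,v_3], [v_0,v_4], [v_1,v_2], [v_1,v_3], [v_1,v_4], [v_2,v_3], [v_2,v_4], [v_3,v_4]
  2-simplices (5): [v_0,v_1,v_2], [v_0,v_1,v_3], [v_0,v_2,v_4], [v_1,v_3,v_4], [v_2,v_3,v_4]

Hence C_0 ≅ Z^5, C_1 ≅ Z^10, C_2 ≅ Z^5.

∂_1: C_1 → C_0 is given by ∂[p,q] = [q] − [p].
As a 5×10 matrix over Z this has rank 4, with invariant factors (1,1,1,1).

∂_2: C_2 → C_1 acts by ∂[p,q,r] = [q,r] − [p,r] + [p,q]. For instance
  ∂[v_1,v_3,v_4] = [v_3,v_4] − [v_1,v_4] + [v_1,v_3],
  ∂[v_2,v_3,v_4] = [v_3,v_4] − [v_2,v_4] + [v_2,v_3].
As a 10×5 matrix over Z this has rank 5, with invariant factors (1,1,1,1,1).

Computing H_k = (kernel of ∂_k) / (image of ∂_{k+1}):

  H_2: rank ker ∂_2 − rank ∂_3 = (5 − 5) − 0 = 0, and there is no ∂_3, so H_2 ≅ 0.

H_2 = 0.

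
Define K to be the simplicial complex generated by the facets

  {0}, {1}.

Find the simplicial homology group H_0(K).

H_0 ≅ Z^2.

Order the vertices as 0 < 1. Listing each simplex with vertices in this order, K has dimension 0 with simplices:

  0-simplices (2): [0], [1]

giving chain groups C_0 ≅ Z^2.

Reading off H_k = ker ∂_k / im ∂_{k+1}:

  H_0: rank C_0 − rank ∂_1 = 2 − 0 = 2, and there is no ∂_1, so H_0 ≅ Z^2.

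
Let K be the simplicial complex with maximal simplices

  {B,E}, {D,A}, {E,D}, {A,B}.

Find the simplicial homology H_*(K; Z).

Order the vertices as A < B < D < E. Listing each simplex with vertices in this order, K has dimension 1 with simplices:

  0-simplices (4): A, B, D, E
  1-simplices (4): AB, AD, BE, DE

giving chain groups C_0 ≅ Z^4, C_1 ≅ Z^4.

Boundary ∂_1: C_1 → C_0 sends each edge [p,q] (with p < q) to q − p.
As a 4×4 matrix over Z this has rank 3, with invariant factors (1,1,1).

Computing H_k = (kernel of ∂_k) / (image of ∂_{k+1}):

  H_0: rank C_0 − rank ∂_1 = 4 − 3 = 1, and the invariant factors of ∂_1 are all 1, so H_0 = Z.
  H_1: rank ker ∂_1 − rank ∂_2 = (4 − 3) − 0 = 1, and there is no ∂_2, so H_1 = Z.

As a check, the Euler characteristic is 4 − 4 = 0, which agrees with 1 − 1 = 0.

H_0 = Z,  H_1 = Z.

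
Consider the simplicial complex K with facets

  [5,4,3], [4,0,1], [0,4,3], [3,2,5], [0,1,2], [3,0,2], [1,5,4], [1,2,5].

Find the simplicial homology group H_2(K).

H_2 = Z.

Take the total order 0 < 1 < 2 < 3 < 4 < 5 on the vertex set. Then K (dimension 2) consists of the simplices:

  0-simplices (6): [0], [1], [2], [3], [4], [5]
  1-simplices (12): [0,1], [0,2], [0,3], [0,4], [1,2], [1,4], [1,5], [2,3], [2,5], [3,4], [3,5], [4,5]
  2-simplices (8): [0,1,2], [0,1,4], [0,2,3], [0,3,4], [1,2,5], [1,4,5], [2,3,5], [3,4,5]

Hence C_0 ≅ Z^6, C_1 ≅ Z^12, C_2 ≅ Z^8.

The boundary map ∂_1: C_1 → C_0 sends each edge [p,q] (with p < q) to q − p. For instance
  ∂[1,4] = [4] − [1].
The 6×12 boundary matrix has rank 5 and Smith normal form diag(1,1,1,1,1).

Boundary ∂_2: C_2 → C_1 sends each 2-simplex [p,q,r] to [q,r] − [p,r] + [p,q]. For instance
  ∂[1,4,5] = [4,5] − [1,5] + [1,4],
  ∂[3,4,5] = [4,5] − [3,5] + [3,4].
As a 12×8 matrix over Z this has rank 7, with invariant factors (1,1,1,1,1,1,1).

Computing H_k = (kernel of ∂_k) / (image of ∂_{k+1}):

  H_2: rank ker ∂_2 − rank ∂_3 = (8 − 7) − 0 = 1, and there is no ∂_3, so H_2 = Z.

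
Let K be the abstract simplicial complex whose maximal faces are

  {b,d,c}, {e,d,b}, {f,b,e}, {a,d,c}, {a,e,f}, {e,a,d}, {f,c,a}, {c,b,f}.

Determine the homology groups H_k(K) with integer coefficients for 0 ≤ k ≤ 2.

K has 6 vertices, 12 edges, 8 triangles.
rank ∂_0 = 0, rank ∂_1 = 5 ⇒ b_0 = 6 − 0 − 5 = 1; all invariant factors of ∂_1 are 1 so no torsion. So H_0 = Z.
rank ∂_1 = 5, rank ∂_2 = 7 ⇒ b_1 = 12 − 5 − 7 = 0; all invariant factors of ∂_2 are 1 so no torsion. So H_1 = 0.
rank ∂_2 = 7, rank ∂_3 = 0 ⇒ b_2 = 8 − 7 − 0 = 1. So H_2 = Z.

H_0 ≅ Z,  H_1 = 0,  H_2 ≅ Z.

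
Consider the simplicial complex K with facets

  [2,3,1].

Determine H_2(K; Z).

Take the total order 1 < 2 < 3 on the vertex set. Then K (dimension 2) consists of the simplices:

  0-simplices (3): [1], [2], [3]
  1-simplices (3): [1,2], [1,3], [2,3]
  2-simplices (1): [1,2,3]

so the chain groups are C_0 ≅ Z^3, C_1 ≅ Z^3, C_2 ≅ Z^1.

Boundary ∂_1: C_1 → C_0 is given by ∂[p,q] = [q] − [p]. For instance
  ∂[1,3] = [3] − [1].
This gives a 3×3 integer matrix of rank 2; reducing to Smith normal form yields diagonal entries (1,1).

The boundary map ∂_2: C_2 → C_1 sends each 2-simplex [p,q,r] to [q,r] − [p,r] + [p,q]. For instance
  ∂[1,2,3] = [2,3] − [1,3] + [1,2].
The resulting 3×1 matrix has rank 1, and its Smith normal form has invariant factors (1).

Computing H_k = (kernel of ∂_k) / (image of ∂_{k+1}):

  H_2: rank ker ∂_2 − rank ∂_3 = (1 − 1) − 0 = 0, and there is no ∂_3, so H_2 ≅ 0.

H_2 ≅ 0.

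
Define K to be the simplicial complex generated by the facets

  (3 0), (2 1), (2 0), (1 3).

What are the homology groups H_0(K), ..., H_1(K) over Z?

Fix the vertex order 0 < 1 < 2 < 3 and write every simplex with vertices in increasing order. Then dim K = 1 and the simplices of K are:

  0-simplices (4): [0], [1], [2], [3]
  1-simplices (4): [0,2], [0,3], [1,2], [1,3]

Hence C_0 ≅ Z^4, C_1 ≅ Z^4.

∂_1: C_1 → C_0 sends each edge [p,q] (with p < q) to q − p.
This gives a 4×4 integer matrix of rank 3; reducing to Smith normal form yields diagonal entries (1,1,1).

From H_k ≅ ker(∂_k) / im(∂_{k+1}) we obtain:

  H_0: rank C_0 − rank ∂_1 = 4 − 3 = 1, and the invariant factors of ∂_1 are all 1, so H_0 = Z.
  H_1: rank ker ∂_1 − rank ∂_2 = (4 − 3) − 0 = 1, and there is no ∂_2, so H_1 = Z.

H_0 ≅ Z,  H_1 ≅ Z.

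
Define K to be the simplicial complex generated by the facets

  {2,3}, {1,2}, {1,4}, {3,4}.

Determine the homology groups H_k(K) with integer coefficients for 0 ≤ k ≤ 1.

Fix the vertex order 1 < 2 < 3 < 4 and write every simplex with vertices in increasing order. Then dim K = 1 and the simplices of K are:

  0-simplices (4): [1], [2], [3], [4]
  1-simplices (4): [1,2], [1,4], [2,3], [3,4]

so the chain groups are C_0 ≅ Z^4, C_1 ≅ Z^4.

∂_1: C_1 → C_0 sends each edge [p,q] (with p < q) to q − p. For instance
  ∂[3,4] = [4] − [3].
As a 4×4 matrix over Z this has rank 3, with invariant factors (1,1,1).

From H_k ≅ ker(∂_k) / im(∂_{k+1}) we obtain:

  H_0: rank C_0 − rank ∂_1 = 4 − 3 = 1, and the invariant factors of ∂_1 are all 1, so H_0 ≅ Z.
  H_1: rank ker ∂_1 − rank ∂_2 = (4 − 3) − 0 = 1, and there is no ∂_2, so H_1 ≅ Z.

(K is a triangulation of the circle S^1.)

H_0 ≅ Z,  H_1 ≅ Z.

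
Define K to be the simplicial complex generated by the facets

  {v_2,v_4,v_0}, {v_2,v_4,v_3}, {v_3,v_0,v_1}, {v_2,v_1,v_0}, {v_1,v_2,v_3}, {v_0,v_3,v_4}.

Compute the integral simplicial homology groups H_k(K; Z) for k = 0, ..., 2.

Fix the vertex order v_0 < v_1 < v_2 < v_3 < v_4 and write every simplex with vertices in increasing order. Then dim K = 2 and the simplices of K are:

  0-simplices (5): [v_0], [v_1], [v_2], [v_3], [v_4]
  1-simplices (9): [v_0,v_1], [v_0,v_2], [v_0,v_3], [v_0,v_4], [v_1,v_2], [v_1,v_3], [v_2,v_3], [v_2,v_4], [v_3,v_4]
  2-simplices (6): [v_0,v_1,v_2], [v_0,v_1,v_3], [v_0,v_2,v_4], [v_0,v_3,v_4], [v_1,v_2,v_3], [v_2,v_3,v_4]

giving chain groups C_0 ≅ Z^5, C_1 ≅ Z^9, C_2 ≅ Z^6.

The boundary map ∂_1: C_1 → C_0 maps an edge to its endpoints' difference, ∂[p,q] = q − p. For instance
  ∂[v_2,v_4] = [v_4] − [v_2].
As a 5×9 matrix over Z this has rank 4, with invariant factors (1,1,1,1).

∂_2: C_2 → C_1 maps a triangle to the signed sum of its edges. For instance
  ∂[v_2,v_3,v_4] = [v_3,v_4] − [v_2,v_4] + [v_2,v_3],
  ∂[v_0,v_1,v_2] = [v_1,v_2] − [v_0,v_2] + [v_0,v_1].
This gives a 9×6 integer matrix of rank 5; reducing to Smith normal form yields diagonal entries (1,1,1,1,1).

Now H_k = ker ∂_k / im ∂_{k+1}, so:

  H_0: rank C_0 − rank ∂_1 = 5 − 4 = 1, and the invariant factors of ∂_1 are all 1, so H_0 ≅ Z.
  H_1: rank ker ∂_1 − rank ∂_2 = (9 − 4) − 5 = 0, and the invariant factors of ∂_2 are all 1, so H_1 ≅ 0.
  H_2: rank ker ∂_2 − rank ∂_3 = (6 − 5) − 0 = 1, and there is no ∂_3, so H_2 ≅ Z.

As a check, the Euler characteristic is 5 − 9 + 6 = 2, which agrees with 1 − 0 + 1 = 2.

H_0 = Z,  H_1 = 0,  H_2 = Z.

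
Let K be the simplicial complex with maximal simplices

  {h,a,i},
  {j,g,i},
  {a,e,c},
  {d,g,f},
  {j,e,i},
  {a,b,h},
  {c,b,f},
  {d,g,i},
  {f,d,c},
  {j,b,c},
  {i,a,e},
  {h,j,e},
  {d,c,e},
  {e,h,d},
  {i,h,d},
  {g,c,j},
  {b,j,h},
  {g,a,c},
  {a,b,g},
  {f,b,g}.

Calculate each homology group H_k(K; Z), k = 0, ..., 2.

We work with the vertex ordering a < b < c < d < e < f < g < h < i < j. The simplices of K, each written with vertices in increasing order, are:

  0-simplices (10): a, b, c, d, e, f, g, h, i, j
  1-simplices (30): ab, ac, ae, ag, ah, ai, bc, bf, bg, bh, bj, cd, ce, cf, cg, cj, de, df, dg, dh, di, eh, ei, ej, fg, gi, gj, hi, hj, ij
  2-simplices (20): abg, abh, ace, acg, aei, ahi, bcf, bcj, bfg, bhj, cde, cdf, cgj, deh, dfg, dgi, dhi, ehj, eij, gij

so the chain groups are C_0 ≅ Z^10, C_1 ≅ Z^30, C_2 ≅ Z^20.

∂_1: C_1 → C_0 maps an edge to its endpoints' difference, ∂[p,q] = q − p.
As a 10×30 matrix over Z this has rank 9, with invariant factors (1,1,1,1,1,1,1,1,1).

∂_2: C_2 → C_1 maps a triangle to the signed sum of its edges. For instance
  ∂gij = ij − gj + gi,
  ∂ehj = hj − ej + eh.
This gives a 30×20 integer matrix of rank 20; reducing to Smith normal form yields diagonal entries (1,1,1,1,1,1,1,1,1,1,1,1,1,1,1,1,1,1,1,2).

Reading off H_k = ker ∂_k / im ∂_{k+1}:

  H_0: rank C_0 − rank ∂_1 = 10 − 9 = 1, and the invariant factors of ∂_1 are all 1, so H_0 = Z.
  H_1: rank ker ∂_1 − rank ∂_2 = (30 − 9) − 20 = 1, and ∂_2 has invariant factor 2 > 1, so H_1 = Z ⊕ Z/2.
  H_2: rank ker ∂_2 − rank ∂_3 = (20 − 20) − 0 = 0, and there is no ∂_3, so H_2 = 0.

As a check, the Euler characteristic is 10 − 30 + 20 = 0, which agrees with 1 − 1 + 0 = 0.
(K is a triangulation of the Klein bottle.)

H_0 = Z,  H_1 = Z ⊕ Z/2,  H_2 = 0.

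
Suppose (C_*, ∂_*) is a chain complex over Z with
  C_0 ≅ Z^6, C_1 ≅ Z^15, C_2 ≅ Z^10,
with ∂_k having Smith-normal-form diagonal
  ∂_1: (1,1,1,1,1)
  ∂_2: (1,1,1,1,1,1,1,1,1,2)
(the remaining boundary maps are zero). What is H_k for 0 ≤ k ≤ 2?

H_0: b_0 = 6 − 0 − 5 = 1; torsion from ∂_1 factors > 1: none. So H_0 = Z.
H_1: b_1 = 15 − 5 − 10 = 0; torsion from ∂_2 factors > 1: [2]. So H_1 = Z/2.
H_2: b_2 = 10 − 10 − 0 = 0; torsion from ∂_3 factors > 1: none. So H_2 = 0.

H_0 = Z,  H_1 = Z/2,  H_2 = 0.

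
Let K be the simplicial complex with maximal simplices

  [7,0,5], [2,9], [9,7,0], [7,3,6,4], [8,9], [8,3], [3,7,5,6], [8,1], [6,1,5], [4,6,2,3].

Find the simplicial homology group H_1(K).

H_1 = Z^3.

K has 10 vertices, 22 edges, 13 triangles, 3 3-simplices.
rank ∂_1 = 9, rank ∂_2 = 10 ⇒ b_1 = 22 − 9 − 10 = 3; all invariant factors of ∂_2 are 1 so no torsion. So H_1 = Z^3.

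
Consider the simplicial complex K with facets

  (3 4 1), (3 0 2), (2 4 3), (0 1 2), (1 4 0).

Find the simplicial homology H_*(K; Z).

H_0 = Z,  H_1 = Z,  H_2 = 0.

Take the total order 0 < 1 < 2 < 3 < 4 on the vertex set. Then K (dimension 2) consists of the simplices:

  0-simplices (5): [0], [1], [2], [3], [4]
  1-simplices (10): [0,1], [0,2], [0,3], [0,4], [1,2], [1,3], [1,4], [2,3], [2,4], [3,4]
  2-simplices (5): [0,1,2], [0,1,4], [0,2,3], [1,3,4], [2,3,4]

Hence C_0 ≅ Z^5, C_1 ≅ Z^10, C_2 ≅ Z^5.

The boundary map ∂_1: C_1 → C_0 is given by ∂[p,q] = [q] − [p]. For instance
  ∂[0,1] = [1] − [0].
The 5×10 boundary matrix has rank 4 and Smith normal form diag(1,1,1,1).

∂_2: C_2 → C_1 acts by ∂[p,q,r] = [q,r] − [p,r] + [p,q]. For instance
  ∂[0,1,2] = [1,2] − [0,2] + [0,1],
  ∂[2,3,4] = [3,4] − [2,4] + [2,3].
This gives a 10×5 integer matrix of rank 5; reducing to Smith normal form yields diagonal entries (1,1,1,1,1).

Now H_k = ker ∂_k / im ∂_{k+1}, so:

  H_0: rank C_0 − rank ∂_1 = 5 − 4 = 1, and the invariant factors of ∂_1 are all 1, so H_0 ≅ Z.
  H_1: rank ker ∂_1 − rank ∂_2 = (10 − 4) − 5 = 1, and the invariant factors of ∂_2 are all 1, so H_1 ≅ Z.
  H_2: rank ker ∂_2 − rank ∂_3 = (5 − 5) − 0 = 0, and there is no ∂_3, so H_2 ≅ 0.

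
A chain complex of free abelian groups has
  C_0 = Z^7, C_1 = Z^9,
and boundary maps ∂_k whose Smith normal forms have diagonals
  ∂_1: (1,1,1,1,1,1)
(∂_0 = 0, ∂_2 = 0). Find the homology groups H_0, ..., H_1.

H_0 = Z,  H_1 = Z^3.

H_0: b_0 = 7 − 0 − 6 = 1; torsion from ∂_1 factors > 1: none. So H_0 = Z.
H_1: b_1 = 9 − 6 − 0 = 3; torsion from ∂_2 factors > 1: none. So H_1 = Z^3.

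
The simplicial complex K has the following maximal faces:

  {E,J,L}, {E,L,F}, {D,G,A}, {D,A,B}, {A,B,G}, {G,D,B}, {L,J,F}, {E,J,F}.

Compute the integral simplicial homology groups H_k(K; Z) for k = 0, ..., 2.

H_0 ≅ Z^2,  H_1 = 0,  H_2 ≅ Z^2.

Take the total order A < B < D < E < F < G < J < L on the vertex set. Then K (dimension 2) consists of the simplices:

  0-simplices (8): A, B, D, E, F, G, J, L
  1-simplices (12): AB, AD, AG, BD, BG, DG, EF, EJ, EL, FJ, FL, JL
  2-simplices (8): ABD, ABG, ADG, BDG, EFJ, EFL, EJL, FJL

so the chain groups are C_0 ≅ Z^8, C_1 ≅ Z^12, C_2 ≅ Z^8.

Boundary ∂_1: C_1 → C_0 is given by ∂[p,q] = [q] − [p].
As a 8×12 matrix over Z this has rank 6, with invariant factors (1,1,1,1,1,1).

Boundary ∂_2: C_2 → C_1 acts by ∂[p,q,r] = [q,r] − [p,r] + [p,q]. For instance
  ∂EFJ = FJ − EJ + EF,
  ∂FJL = JL − FL + FJ.
The 12×8 boundary matrix has rank 6 and Smith normal form diag(1,1,1,1,1,1).

Computing H_k = (kernel of ∂_k) / (image of ∂_{k+1}):

  H_0: rank C_0 − rank ∂_1 = 8 − 6 = 2, and the invariant factors of ∂_1 are all 1, so H_0 = Z^2.
  H_1: rank ker ∂_1 − rank ∂_2 = (12 − 6) − 6 = 0, and the invariant factors of ∂_2 are all 1, so H_1 = 0.
  H_2: rank ker ∂_2 − rank ∂_3 = (8 − 6) − 0 = 2, and there is no ∂_3, so H_2 = Z^2.

As a check, the Euler characteristic is 8 − 12 + 8 = 4, which agrees with 2 − 0 + 2 = 4.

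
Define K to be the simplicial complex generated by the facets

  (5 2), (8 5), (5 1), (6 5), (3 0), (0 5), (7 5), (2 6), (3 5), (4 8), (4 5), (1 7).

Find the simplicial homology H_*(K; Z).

We work with the vertex ordering 0 < 1 < 2 < 3 < 4 < 5 < 6 < 7 < 8. The simplices of K, each written with vertices in increasing order, are:

  0-simplices (9): [0], [1], [2], [3], [4], [5], [6], [7], [8]
  1-simplices (12): [0,3], [0,5], [1,5], [1,7], [2,5], [2,6], [3,5], [4,5], [4,8], [5,6], [5,7], [5,8]

so the chain groups are C_0 ≅ Z^9, C_1 ≅ Z^12.

Boundary ∂_1: C_1 → C_0 maps an edge to its endpoints' difference, ∂[p,q] = q − p.
The resulting 9×12 matrix has rank 8, and its Smith normal form has invariant factors (1,1,1,1,1,1,1,1).

Reading off H_k = ker ∂_k / im ∂_{k+1}:

  H_0: rank C_0 − rank ∂_1 = 9 − 8 = 1, and the invariant factors of ∂_1 are all 1, so H_0 ≅ Z.
  H_1: rank ker ∂_1 − rank ∂_2 = (12 − 8) − 0 = 4, and there is no ∂_2, so H_1 ≅ Z^4.

H_0 ≅ Z,  H_1 ≅ Z^4.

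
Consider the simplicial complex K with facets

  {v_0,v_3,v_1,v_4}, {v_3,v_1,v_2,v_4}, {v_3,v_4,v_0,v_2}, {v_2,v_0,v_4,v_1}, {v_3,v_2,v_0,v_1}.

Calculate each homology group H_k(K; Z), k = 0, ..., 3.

Take the total order v_0 < v_1 < v_2 < v_3 < v_4 on the vertex set. Then K (dimension 3) consists of the simplices:

  0-simplices (5): [v_0], [v_1], [v_2], [v_3], [v_4]
  1-simplices (10): [v_0,v_1], [v_0,v_2], [v_0,v_3], [v_0,v_4], [v_1,v_2], [v_1,v_3], [v_1,v_4], [v_2,v_3], [v_2,v_4], [v_3,v_4]
  2-simplices (10): [v_0,v_1,v_2], [v_0,v_1,v_3], [v_0,v_1,v_4], [v_0,v_2,v_3], [v_0,v_2,v_4], [v_0,v_3,v_4], [v_1,v_2,v_3], [v_1,v_2,v_4], [v_1,v_3,v_4], [v_2,v_3,v_4]
  3-simplices (5): [v_0,v_1,v_2,v_3], [v_0,v_1,v_2,v_4], [v_0,v_1,v_3,v_4], [v_0,v_2,v_3,v_4], [v_1,v_2,v_3,v_4]

Hence C_0 ≅ Z^5, C_1 ≅ Z^10, C_2 ≅ Z^10, C_3 ≅ Z^5.

Boundary ∂_1: C_1 → C_0 is given by ∂[p,q] = [q] − [p]. For instance
  ∂[v_2,v_4] = [v_4] − [v_2].
As a 5×10 matrix over Z this has rank 4, with invariant factors (1,1,1,1).

∂_2: C_2 → C_1 acts by ∂[p,q,r] = [q,r] − [p,r] + [p,q]. For instance
  ∂[v_0,v_2,v_4] = [v_2,v_4] − [v_0,v_4] + [v_0,v_2],
  ∂[v_2,v_3,v_4] = [v_3,v_4] − [v_2,v_4] + [v_2,v_3].
The 10×10 boundary matrix has rank 6 and Smith normal form diag(1,1,1,1,1,1).

The boundary map ∂_3: C_3 → C_2 sends each 3-simplex σ to the alternating sum Σ_i (−1)^i (σ with its i-th vertex removed). For instance
  ∂[v_0,v_1,v_3,v_4] = [v_1,v_3,v_4] − [v_0,v_3,v_4] + [v_0,v_1,v_4] − [v_0,v_1,v_3],
  ∂[v_0,v_1,v_2,v_3] = [v_1,v_2,v_3] − [v_0,v_2,v_3] + [v_0,v_1,v_3] − [v_0,v_1,v_2].
This gives a 10×5 integer matrix of rank 4; reducing to Smith normal form yields diagonal entries (1,1,1,1).

Computing H_k = (kernel of ∂_k) / (image of ∂_{k+1}):

  H_0: rank C_0 − rank ∂_1 = 5 − 4 = 1, and the invariant factors of ∂_1 are all 1, so H_0 ≅ Z.
  H_1: rank ker ∂_1 − rank ∂_2 = (10 − 4) − 6 = 0, and the invariant factors of ∂_2 are all 1, so H_1 ≅ 0.
  H_2: rank ker ∂_2 − rank ∂_3 = (10 − 6) − 4 = 0, and the invariant factors of ∂_3 are all 1, so H_2 ≅ 0.
  H_3: rank ker ∂_3 − rank ∂_4 = (5 − 4) − 0 = 1, and there is no ∂_4, so H_3 ≅ Z.

(K is a triangulation of the 3-sphere S^3.)

H_0 = Z,  H_1 = 0,  H_2 = 0,  H_3 = Z.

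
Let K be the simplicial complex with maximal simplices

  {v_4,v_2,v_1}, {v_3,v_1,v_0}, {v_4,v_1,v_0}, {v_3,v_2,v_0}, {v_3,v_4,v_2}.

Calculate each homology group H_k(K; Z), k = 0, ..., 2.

H_0 = Z,  H_1 = Z,  H_2 = 0.

Fix the vertex order v_0 < v_1 < v_2 < v_3 < v_4 and write every simplex with vertices in increasing order. Then dim K = 2 and the simplices of K are:

  0-simplices (5): [v_0], [v_1], [v_2], [v_3], [v_4]
  1-simplices (10): [v_0,v_1], [v_0,v_2], [v_0,v_3], [v_0,v_4], [v_1,v_2], [v_1,v_3], [v_1,v_4], [v_2,v_3], [v_2,v_4], [v_3,v_4]
  2-simplices (5): [v_0,v_1,v_3], [v_0,v_1,v_4], [v_0,v_2,v_3], [v_1,v_2,v_4], [v_2,v_3,v_4]

Hence C_0 ≅ Z^5, C_1 ≅ Z^10, C_2 ≅ Z^5.

∂_1: C_1 → C_0 maps an edge to its endpoints' difference, ∂[p,q] = q − p. For instance
  ∂[v_1,v_4] = [v_4] − [v_1].
This gives a 5×10 integer matrix of rank 4; reducing to Smith normal form yields diagonal entries (1,1,1,1).

The boundary map ∂_2: C_2 → C_1 sends each 2-simplex [p,q,r] to [q,r] − [p,r] + [p,q]. For instance
  ∂[v_2,v_3,v_4] = [v_3,v_4] − [v_2,v_4] + [v_2,v_3],
  ∂[v_0,v_2,v_3] = [v_2,v_3] − [v_0,v_3] + [v_0,v_2].
The 10×5 boundary matrix has rank 5 and Smith normal form diag(1,1,1,1,1).

Reading off H_k = ker ∂_k / im ∂_{k+1}:

  H_0: rank C_0 − rank ∂_1 = 5 − 4 = 1, and the invariant factors of ∂_1 are all 1, so H_0 = Z.
  H_1: rank ker ∂_1 − rank ∂_2 = (10 − 4) − 5 = 1, and the invariant factors of ∂_2 are all 1, so H_1 = Z.
  H_2: rank ker ∂_2 − rank ∂_3 = (5 − 5) − 0 = 0, and there is no ∂_3, so H_2 = 0.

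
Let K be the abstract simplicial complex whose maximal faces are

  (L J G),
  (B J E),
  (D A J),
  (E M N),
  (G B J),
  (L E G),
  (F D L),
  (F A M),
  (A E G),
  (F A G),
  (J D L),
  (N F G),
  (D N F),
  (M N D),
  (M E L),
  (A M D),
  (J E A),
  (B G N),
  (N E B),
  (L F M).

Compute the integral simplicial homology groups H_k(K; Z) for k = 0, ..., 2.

Fix the vertex order A < B < D < E < F < G < J < L < M < N and write every simplex with vertices in increasing order. Then dim K = 2 and the simplices of K are:

  0-simplices (10): A, B, D, E, F, G, J, L, M, N
  1-simplices (30): AD, AE, AF, AG, AJ, AM, BE, BG, BJ, BN, DF, DJ, DL, DM, DN, EG, EJ, EL, EM, EN, FG, FL, FM, FN, GJ, GL, GN, JL, LM, MN
  2-simplices (20): ADJ, ADM, AEG, AEJ, AFG, AFM, BEJ, BEN, BGJ, BGN, DFL, DFN, DJL, DMN, EGL, ELM, EMN, FGN, FLM, GJL

Hence C_0 ≅ Z^10, C_1 ≅ Z^30, C_2 ≅ Z^20.

Boundary ∂_1: C_1 → C_0 is given by ∂[p,q] = [q] − [p].
This gives a 10×30 integer matrix of rank 9; reducing to Smith normal form yields diagonal entries (1,1,1,1,1,1,1,1,1).

The boundary map ∂_2: C_2 → C_1 sends each 2-simplex [p,q,r] to [q,r] − [p,r] + [p,q]. For instance
  ∂AFM = FM − AM + AF,
  ∂BGJ = GJ − BJ + BG.
As a 30×20 matrix over Z this has rank 20, with invariant factors (1,1,1,1,1,1,1,1,1,1,1,1,1,1,1,1,1,1,1,2).

Reading off H_k = ker ∂_k / im ∂_{k+1}:

  H_0: rank C_0 − rank ∂_1 = 10 − 9 = 1, and the invariant factors of ∂_1 are all 1, so H_0 ≅ Z.
  H_1: rank ker ∂_1 − rank ∂_2 = (30 − 9) − 20 = 1, and ∂_2 has invariant factor 2 > 1, so H_1 ≅ Z ⊕ Z_2.
  H_2: rank ker ∂_2 − rank ∂_3 = (20 − 20) − 0 = 0, and there is no ∂_3, so H_2 ≅ 0.

(K is a triangulation of the Klein bottle.)

H_0 = Z,  H_1 = Z ⊕ Z_2,  H_2 = 0.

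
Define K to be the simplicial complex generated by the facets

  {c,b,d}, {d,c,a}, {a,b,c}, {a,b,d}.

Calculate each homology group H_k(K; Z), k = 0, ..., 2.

We work with the vertex ordering a < b < c < d. The simplices of K, each written with vertices in increasing order, are:

  0-simplices (4): a, b, c, d
  1-simplices (6): ab, ac, ad, bc, bd, cd
  2-simplices (4): abc, abd, acd, bcd

so the chain groups are C_0 ≅ Z^4, C_1 ≅ Z^6, C_2 ≅ Z^4.

The boundary map ∂_1: C_1 → C_0 sends each edge [p,q] (with p < q) to q − p. For instance
  ∂ab = b − a.
This gives a 4×6 integer matrix of rank 3; reducing to Smith normal form yields diagonal entries (1,1,1).

The boundary map ∂_2: C_2 → C_1 maps a triangle to the signed sum of its edges. For instance
  ∂bcd = cd − bd + bc,
  ∂acd = cd − ad + ac.
This gives a 6×4 integer matrix of rank 3; reducing to Smith normal form yields diagonal entries (1,1,1).

Computing H_k = (kernel of ∂_k) / (image of ∂_{k+1}):

  H_0: rank C_0 − rank ∂_1 = 4 − 3 = 1, and the invariant factors of ∂_1 are all 1, so H_0 ≅ Z.
  H_1: rank ker ∂_1 − rank ∂_2 = (6 − 3) − 3 = 0, and the invariant factors of ∂_2 are all 1, so H_1 ≅ 0.
  H_2: rank ker ∂_2 − rank ∂_3 = (4 − 3) − 0 = 1, and there is no ∂_3, so H_2 ≅ Z.

H_0 = Z,  H_1 = 0,  H_2 = Z.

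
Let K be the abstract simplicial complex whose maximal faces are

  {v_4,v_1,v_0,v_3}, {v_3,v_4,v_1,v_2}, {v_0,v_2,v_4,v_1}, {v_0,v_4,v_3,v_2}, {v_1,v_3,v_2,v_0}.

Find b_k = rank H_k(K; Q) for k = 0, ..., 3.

Order the vertices as v_0 < v_1 < v_2 < v_3 < v_4. Listing each simplex with vertices in this order, K has dimension 3 with simplices:

  0-simplices (5): [v_0], [v_1], [v_2], [v_3], [v_4]
  1-simplices (10): [v_0,v_1], [v_0,v_2], [v_0,v_3], [v_0,v_4], [v_1,v_2], [v_1,v_3], [v_1,v_4], [v_2,v_3], [v_2,v_4], [v_3,v_4]
  2-simplices (10): [v_0,v_1,v_2], [v_0,v_1,v_3], [v_0,v_1,v_4], [v_0,v_2,v_3], [v_0,v_2,v_4], [v_0,v_3,v_4], [v_1,v_2,v_3], [v_1,v_2,v_4], [v_1,v_3,v_4], [v_2,v_3,v_4]
  3-simplices (5): [v_0,v_1,v_2,v_3], [v_0,v_1,v_2,v_4], [v_0,v_1,v_3,v_4], [v_0,v_2,v_3,v_4], [v_1,v_2,v_3,v_4]

Hence C_0 ≅ Z^5, C_1 ≅ Z^10, C_2 ≅ Z^10, C_3 ≅ Z^5.

Boundary ∂_1: C_1 → C_0 sends each edge [p,q] (with p < q) to q − p. For instance
  ∂[v_1,v_4] = [v_4] − [v_1].
This gives a 5×10 integer matrix of rank 4; reducing to Smith normal form yields diagonal entries (1,1,1,1).

Boundary ∂_2: C_2 → C_1 sends each 2-simplex [p,q,r] to [q,r] − [p,r] + [p,q]. For instance
  ∂[v_1,v_2,v_4] = [v_2,v_4] − [v_1,v_4] + [v_1,v_2],
  ∂[v_0,v_1,v_4] = [v_1,v_4] − [v_0,v_4] + [v_0,v_1].
The 10×10 boundary matrix has rank 6 and Smith normal form diag(1,1,1,1,1,1).

The boundary map ∂_3: C_3 → C_2 sends each 3-simplex σ to the alternating sum Σ_i (−1)^i (σ with its i-th vertex removed). For instance
  ∂[v_0,v_2,v_3,v_4] = [v_2,v_3,v_4] − [v_0,v_3,v_4] + [v_0,v_2,v_4] − [v_0,v_2,v_3],
  ∂[v_0,v_1,v_2,v_3] = [v_1,v_2,v_3] − [v_0,v_2,v_3] + [v_0,v_1,v_3] − [v_0,v_1,v_2].
As a 10×5 matrix over Z this has rank 4, with invariant factors (1,1,1,1).

Reading off H_k = ker ∂_k / im ∂_{k+1}:

  H_0: rank C_0 − rank ∂_1 = 5 − 4 = 1, and the invariant factors of ∂_1 are all 1, so H_0 = Z.
  H_1: rank ker ∂_1 − rank ∂_2 = (10 − 4) − 6 = 0, and the invariant factors of ∂_2 are all 1, so H_1 = 0.
  H_2: rank ker ∂_2 − rank ∂_3 = (10 − 6) − 4 = 0, and the invariant factors of ∂_3 are all 1, so H_2 = 0.
  H_3: rank ker ∂_3 − rank ∂_4 = (5 − 4) − 0 = 1, and there is no ∂_4, so H_3 = Z.

As a check, the Euler characteristic is 5 − 10 + 10 − 5 = 0, which agrees with 1 − 0 + 0 − 1 = 0.
(K is a triangulation of the 3-sphere S^3.)

Hence the Betti numbers are b_0 = 1, b_1 = 0, b_2 = 0, b_3 = 1.

b_0 = 1, b_1 = 0, b_2 = 0, b_3 = 1.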